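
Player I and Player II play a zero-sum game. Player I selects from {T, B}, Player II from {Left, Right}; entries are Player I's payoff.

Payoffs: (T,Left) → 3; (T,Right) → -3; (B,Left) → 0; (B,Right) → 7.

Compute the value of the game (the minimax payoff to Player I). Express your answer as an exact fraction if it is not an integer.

21/13

Row minima: T → -3, B → 0; maximin = 0.
Column maxima: Left → 3, Right → 7; minimax = 3.
0 ≠ 3, so there is no saddle point; optimal play is mixed.
Let Player I play T with probability p. Expected payoff against Left: 3p + 0(1−p) = 3p; against Right: (-3)p + 7(1−p) = −10p + 7.
Setting these equal: 3p = −10p + 7 ⇒ 13p = 7 ⇒ p = 7/13, and the value is (3)·(7/13) = 21/13.
For Player II: with q = P(Left), equating T's and B's payoffs gives 6q − 3 = −7q + 7 ⇒ q = 10/13.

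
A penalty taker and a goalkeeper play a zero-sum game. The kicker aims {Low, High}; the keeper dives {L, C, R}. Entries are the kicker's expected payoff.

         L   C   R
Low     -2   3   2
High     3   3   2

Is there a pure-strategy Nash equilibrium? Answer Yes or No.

Yes

Row minima: Low → -2, High → 2; maximin = 2.
Column maxima: L → 3, C → 3, R → 2; minimax = 2.
maximin = minimax = 2, so a saddle point exists.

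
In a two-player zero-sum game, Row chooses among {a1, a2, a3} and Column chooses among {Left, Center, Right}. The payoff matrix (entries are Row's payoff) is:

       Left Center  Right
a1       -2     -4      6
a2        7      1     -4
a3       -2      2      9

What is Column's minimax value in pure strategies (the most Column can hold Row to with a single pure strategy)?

Column maxima: Left → 7, Center → 2, Right → 9.
The smallest of these is 2.

2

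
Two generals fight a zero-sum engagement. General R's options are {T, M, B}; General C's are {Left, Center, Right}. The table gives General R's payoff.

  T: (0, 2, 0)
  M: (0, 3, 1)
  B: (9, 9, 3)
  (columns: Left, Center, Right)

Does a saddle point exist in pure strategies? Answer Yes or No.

Row minima: T → 0, M → 0, B → 3; maximin = 3.
Column maxima: Left → 9, Center → 9, Right → 3; minimax = 3.
maximin = minimax = 3, so a saddle point exists.

Yes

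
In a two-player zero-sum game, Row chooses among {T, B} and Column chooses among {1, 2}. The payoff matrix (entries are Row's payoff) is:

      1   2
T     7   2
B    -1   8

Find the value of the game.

29/7

Row minima: T → 2, B → -1; maximin = 2.
Column maxima: 1 → 7, 2 → 8; minimax = 7.
2 ≠ 7, so there is no saddle point; optimal play is mixed.
Let Row play T with probability p. Expected payoff against 1: 7p + (-1)(1−p) = 8p − 1; against 2: 2p + 8(1−p) = −6p + 8.
Setting these equal: 8p − 1 = −6p + 8 ⇒ 14p = 9 ⇒ p = 9/14, and the value is (8)·(9/14) − 1 = 29/7.
For Column: with q = P(1), equating T's and B's payoffs gives 5q + 2 = −9q + 8 ⇒ q = 3/7.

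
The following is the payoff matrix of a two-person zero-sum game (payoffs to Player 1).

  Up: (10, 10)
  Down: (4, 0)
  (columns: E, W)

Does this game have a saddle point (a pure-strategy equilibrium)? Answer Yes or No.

Yes

Row minima: Up → 10, Down → 0; maximin = 10.
Column maxima: E → 10, W → 10; minimax = 10.
maximin = minimax = 10, so a saddle point exists.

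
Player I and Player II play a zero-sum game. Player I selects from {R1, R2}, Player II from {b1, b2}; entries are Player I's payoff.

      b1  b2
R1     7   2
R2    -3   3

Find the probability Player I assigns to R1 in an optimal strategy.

6/11

Row minima: R1 → 2, R2 → -3; maximin = 2.
Column maxima: b1 → 7, b2 → 3; minimax = 3.
2 ≠ 3, so there is no saddle point; optimal play is mixed.
Let Player I play R1 with probability p. Expected payoff against b1: 7p + (-3)(1−p) = 10p − 3; against b2: 2p + 3(1−p) = −p + 3.
Setting these equal: 10p − 3 = −p + 3 ⇒ 11p = 6 ⇒ p = 6/11, and the value is (10)·(6/11) − 3 = 27/11.
For Player II: with q = P(b1), equating R1's and R2's payoffs gives 5q + 2 = −6q + 3 ⇒ q = 1/11.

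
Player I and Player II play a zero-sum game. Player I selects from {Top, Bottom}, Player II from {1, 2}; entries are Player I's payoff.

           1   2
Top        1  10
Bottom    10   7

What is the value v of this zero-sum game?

31/4

Row minima: Top → 1, Bottom → 7; maximin = 7.
Column maxima: 1 → 10, 2 → 10; minimax = 10.
7 ≠ 10, so there is no saddle point; optimal play is mixed.
Let Player I play Top with probability p. Expected payoff against 1: 1p + 10(1−p) = −9p + 10; against 2: 10p + 7(1−p) = 3p + 7.
Setting these equal: −9p + 10 = 3p + 7 ⇒ −12p = -3 ⇒ p = 1/4, and the value is (-9)·(1/4) + 10 = 31/4.
For Player II: with q = P(1), equating Top's and Bottom's payoffs gives −9q + 10 = 3q + 7 ⇒ q = 1/4.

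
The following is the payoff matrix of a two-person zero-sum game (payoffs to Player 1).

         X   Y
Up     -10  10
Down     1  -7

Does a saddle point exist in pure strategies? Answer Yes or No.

No

Row minima: Up → -10, Down → -7; maximin = -7.
Column maxima: X → 1, Y → 10; minimax = 1.
-7 ≠ 1, so no pure-strategy equilibrium exists.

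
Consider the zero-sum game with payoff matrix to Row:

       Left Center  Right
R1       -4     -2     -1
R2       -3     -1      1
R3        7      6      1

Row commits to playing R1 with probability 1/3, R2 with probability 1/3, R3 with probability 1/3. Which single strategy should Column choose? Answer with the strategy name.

If Column plays Left, Row's expected payoff is (1/3)·(-4) + (1/3)·(-3) + (1/3)·7 = 0.
If Column plays Center, Row's expected payoff is (1/3)·(-2) + (1/3)·(-1) + (1/3)·6 = 1.
If Column plays Right, Row's expected payoff is (1/3)·(-1) + (1/3)·1 + (1/3)·1 = 1/3.
Column minimizes Row's payoff; the smallest is 0, so the best response is Left.

Left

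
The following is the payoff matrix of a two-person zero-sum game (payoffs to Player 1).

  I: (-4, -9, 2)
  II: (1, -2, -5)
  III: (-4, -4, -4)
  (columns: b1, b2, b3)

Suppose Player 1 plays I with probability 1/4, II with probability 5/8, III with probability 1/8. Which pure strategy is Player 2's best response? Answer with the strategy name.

If Player 2 plays b1, Player 1's expected payoff is (1/4)·(-4) + (5/8)·1 + (1/8)·(-4) = -7/8.
If Player 2 plays b2, Player 1's expected payoff is (1/4)·(-9) + (5/8)·(-2) + (1/8)·(-4) = -4.
If Player 2 plays b3, Player 1's expected payoff is (1/4)·2 + (5/8)·(-5) + (1/8)·(-4) = -25/8.
Player 2 minimizes Player 1's payoff; the smallest is -4, so the best response is b2.

b2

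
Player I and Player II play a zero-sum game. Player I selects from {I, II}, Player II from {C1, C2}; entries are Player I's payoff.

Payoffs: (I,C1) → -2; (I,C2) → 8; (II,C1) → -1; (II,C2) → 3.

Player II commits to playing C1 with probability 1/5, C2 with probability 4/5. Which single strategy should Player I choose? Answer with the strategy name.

Expected payoff of I: (1/5)·(-2) + (4/5)·8 = 6.
Expected payoff of II: (1/5)·(-1) + (4/5)·3 = 11/5.
The largest is 6, so Player I's best response is I.

I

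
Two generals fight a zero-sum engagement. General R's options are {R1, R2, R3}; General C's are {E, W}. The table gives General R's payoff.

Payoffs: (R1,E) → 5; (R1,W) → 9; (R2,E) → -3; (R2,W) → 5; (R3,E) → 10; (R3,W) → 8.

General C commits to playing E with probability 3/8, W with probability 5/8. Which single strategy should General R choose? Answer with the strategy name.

Expected payoff of R1: (3/8)·5 + (5/8)·9 = 15/2.
Expected payoff of R2: (3/8)·(-3) + (5/8)·5 = 2.
Expected payoff of R3: (3/8)·10 + (5/8)·8 = 35/4.
The largest is 35/4, so General R's best response is R3.

R3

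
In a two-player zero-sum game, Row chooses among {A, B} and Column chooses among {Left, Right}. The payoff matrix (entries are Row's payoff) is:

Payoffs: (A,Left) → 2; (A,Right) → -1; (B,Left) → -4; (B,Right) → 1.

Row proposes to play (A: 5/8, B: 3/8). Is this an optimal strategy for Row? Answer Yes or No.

Against Left this mix gives (5/8)·2 + (3/8)·(-4) = -1/4.
Against Right this mix gives (5/8)·(-1) + (3/8)·1 = -1/4.
All of Column's active replies (Left, Right) yield -1/4, and no column does worse for Row. The mix makes Column indifferent and guarantees -1/4, so it is optimal.

Yes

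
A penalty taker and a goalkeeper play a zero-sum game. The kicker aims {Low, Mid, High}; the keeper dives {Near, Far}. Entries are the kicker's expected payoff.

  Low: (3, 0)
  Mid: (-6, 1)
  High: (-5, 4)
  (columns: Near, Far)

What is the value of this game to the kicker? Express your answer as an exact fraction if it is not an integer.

Row minima: Low → 0, Mid → -6, High → -5; maximin = 0.
Column maxima: Near → 3, Far → 4; minimax = 3.
0 ≠ 3, so there is no saddle point; optimal play is mixed.
Mid is strictly dominated by High, so the kicker never plays it.
On the remaining 2×2 (Low, High vs Near, Far):
Let the kicker play Low with probability p. Expected payoff against Near: 3p + (-5)(1−p) = 8p − 5; against Far: 0p + 4(1−p) = −4p + 4.
Setting these equal: 8p − 5 = −4p + 4 ⇒ 12p = 9 ⇒ p = 3/4, and the value is (8)·(3/4) − 5 = 1.
For the keeper: with q = P(Near), equating Low's and High's payoffs gives 3q = −9q + 4 ⇒ q = 1/3.

1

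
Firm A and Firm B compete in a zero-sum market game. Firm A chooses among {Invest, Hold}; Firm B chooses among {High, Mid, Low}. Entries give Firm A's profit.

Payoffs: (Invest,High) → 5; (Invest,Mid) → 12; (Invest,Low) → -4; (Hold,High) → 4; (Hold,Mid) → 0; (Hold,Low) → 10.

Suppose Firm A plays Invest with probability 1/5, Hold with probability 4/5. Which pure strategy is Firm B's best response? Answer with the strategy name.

If Firm B plays High, Firm A's expected payoff is (1/5)·5 + (4/5)·4 = 21/5.
If Firm B plays Mid, Firm A's expected payoff is (1/5)·12 + (4/5)·0 = 12/5.
If Firm B plays Low, Firm A's expected payoff is (1/5)·(-4) + (4/5)·10 = 36/5.
Firm B minimizes Firm A's payoff; the smallest is 12/5, so the best response is Mid.

Mid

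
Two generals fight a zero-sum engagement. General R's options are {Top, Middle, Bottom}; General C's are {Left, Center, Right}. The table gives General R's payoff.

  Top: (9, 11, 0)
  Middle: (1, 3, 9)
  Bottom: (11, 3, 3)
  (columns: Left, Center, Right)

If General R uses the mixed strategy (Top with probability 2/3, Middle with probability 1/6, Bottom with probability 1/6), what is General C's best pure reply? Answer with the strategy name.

If General C plays Left, General R's expected payoff is (2/3)·9 + (1/6)·1 + (1/6)·11 = 8.
If General C plays Center, General R's expected payoff is (2/3)·11 + (1/6)·3 + (1/6)·3 = 25/3.
If General C plays Right, General R's expected payoff is (2/3)·0 + (1/6)·9 + (1/6)·3 = 2.
General C minimizes General R's payoff; the smallest is 2, so the best response is Right.

Right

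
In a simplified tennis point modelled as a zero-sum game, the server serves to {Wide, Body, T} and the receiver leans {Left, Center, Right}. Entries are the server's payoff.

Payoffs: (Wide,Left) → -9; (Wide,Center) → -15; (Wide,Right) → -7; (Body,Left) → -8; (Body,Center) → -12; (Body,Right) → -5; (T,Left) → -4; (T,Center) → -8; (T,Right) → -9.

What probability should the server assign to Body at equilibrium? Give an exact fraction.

1/8

Row minima: Wide → -15, Body → -12, T → -9; maximin = -9.
Column maxima: Left → -4, Center → -8, Right → -5; minimax = -8.
-9 ≠ -8, so there is no saddle point; optimal play is mixed.
Wide is strictly dominated by Body, so the server never plays it.
Left is strictly dominated by Center (it gives the server strictly more in every row), so the receiver never plays it.
On the remaining 2×2 (Body, T vs Center, Right):
Let the server play Body with probability p. Expected payoff against Center: (-12)p + (-8)(1−p) = −4p − 8; against Right: (-5)p + (-9)(1−p) = 4p − 9.
Setting these equal: −4p − 8 = 4p − 9 ⇒ −8p = -1 ⇒ p = 1/8, and the value is (-4)·(1/8) − 8 = -17/2.
For the receiver: with q = P(Center), equating Body's and T's payoffs gives −7q − 5 = q − 9 ⇒ q = 1/2.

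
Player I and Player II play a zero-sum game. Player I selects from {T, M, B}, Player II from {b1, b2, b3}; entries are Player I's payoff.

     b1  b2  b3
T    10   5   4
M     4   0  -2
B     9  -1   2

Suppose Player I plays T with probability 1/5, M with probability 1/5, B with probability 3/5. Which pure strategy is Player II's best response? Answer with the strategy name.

b2

If Player II plays b1, Player I's expected payoff is (1/5)·10 + (1/5)·4 + (3/5)·9 = 41/5.
If Player II plays b2, Player I's expected payoff is (1/5)·5 + (1/5)·0 + (3/5)·(-1) = 2/5.
If Player II plays b3, Player I's expected payoff is (1/5)·4 + (1/5)·(-2) + (3/5)·2 = 8/5.
Player II minimizes Player I's payoff; the smallest is 2/5, so the best response is b2.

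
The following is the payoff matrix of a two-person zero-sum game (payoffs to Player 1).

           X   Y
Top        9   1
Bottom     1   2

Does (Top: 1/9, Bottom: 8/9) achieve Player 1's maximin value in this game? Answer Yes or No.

Yes

Against X this mix gives (1/9)·9 + (8/9)·1 = 17/9.
Against Y this mix gives (1/9)·1 + (8/9)·2 = 17/9.
All of Player 2's active replies (X, Y) yield 17/9, and no column does worse for Player 1. The mix makes Player 2 indifferent and guarantees 17/9, so it is optimal.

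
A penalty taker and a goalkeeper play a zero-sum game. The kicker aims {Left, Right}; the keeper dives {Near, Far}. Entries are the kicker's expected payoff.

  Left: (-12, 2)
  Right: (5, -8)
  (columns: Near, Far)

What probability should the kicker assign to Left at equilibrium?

13/27

Row minima: Left → -12, Right → -8; maximin = -8.
Column maxima: Near → 5, Far → 2; minimax = 2.
-8 ≠ 2, so there is no saddle point; optimal play is mixed.
Let the kicker play Left with probability p. Expected payoff against Near: (-12)p + 5(1−p) = −17p + 5; against Far: 2p + (-8)(1−p) = 10p − 8.
Setting these equal: −17p + 5 = 10p − 8 ⇒ −27p = -13 ⇒ p = 13/27, and the value is (-17)·(13/27) + 5 = -86/27.
For the keeper: with q = P(Near), equating Left's and Right's payoffs gives −14q + 2 = 13q − 8 ⇒ q = 10/27.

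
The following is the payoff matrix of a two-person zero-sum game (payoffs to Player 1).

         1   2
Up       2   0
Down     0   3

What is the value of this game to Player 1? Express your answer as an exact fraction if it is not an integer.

6/5

Row minima: Up → 0, Down → 0; maximin = 0.
Column maxima: 1 → 2, 2 → 3; minimax = 2.
0 ≠ 2, so there is no saddle point; optimal play is mixed.
Let Player 1 play Up with probability p. Expected payoff against 1: 2p + 0(1−p) = 2p; against 2: 0p + 3(1−p) = −3p + 3.
Setting these equal: 2p = −3p + 3 ⇒ 5p = 3 ⇒ p = 3/5, and the value is (2)·(3/5) = 6/5.
For Player 2: with q = P(1), equating Up's and Down's payoffs gives 2q = −3q + 3 ⇒ q = 3/5.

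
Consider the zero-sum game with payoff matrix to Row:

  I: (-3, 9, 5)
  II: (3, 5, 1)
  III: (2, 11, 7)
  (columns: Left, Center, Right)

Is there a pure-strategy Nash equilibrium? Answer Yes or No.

No

Row minima: I → -3, II → 1, III → 2; maximin = 2.
Column maxima: Left → 3, Center → 11, Right → 7; minimax = 3.
2 ≠ 3, so no pure-strategy equilibrium exists.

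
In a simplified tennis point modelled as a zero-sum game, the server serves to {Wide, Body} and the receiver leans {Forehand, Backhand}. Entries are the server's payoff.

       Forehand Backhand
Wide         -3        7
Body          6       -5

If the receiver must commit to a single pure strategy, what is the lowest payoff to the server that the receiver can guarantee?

Column maxima: Forehand → 6, Backhand → 7.
The smallest of these is 6.

6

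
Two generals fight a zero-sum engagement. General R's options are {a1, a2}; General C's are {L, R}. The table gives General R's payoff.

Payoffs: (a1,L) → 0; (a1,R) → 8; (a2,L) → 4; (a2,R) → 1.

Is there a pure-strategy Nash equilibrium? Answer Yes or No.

No

Row minima: a1 → 0, a2 → 1; maximin = 1.
Column maxima: L → 4, R → 8; minimax = 4.
1 ≠ 4, so no pure-strategy equilibrium exists.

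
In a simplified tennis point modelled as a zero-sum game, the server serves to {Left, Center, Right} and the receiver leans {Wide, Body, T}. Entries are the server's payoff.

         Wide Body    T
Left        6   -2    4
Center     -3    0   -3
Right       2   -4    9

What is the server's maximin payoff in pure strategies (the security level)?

Row minima: Left → -2, Center → -3, Right → -4.
The best of these is -2.

-2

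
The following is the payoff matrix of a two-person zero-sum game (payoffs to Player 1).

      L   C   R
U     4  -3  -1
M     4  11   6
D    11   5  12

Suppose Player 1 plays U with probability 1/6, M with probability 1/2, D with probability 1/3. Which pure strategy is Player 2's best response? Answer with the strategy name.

L

If Player 2 plays L, Player 1's expected payoff is (1/6)·4 + (1/2)·4 + (1/3)·11 = 19/3.
If Player 2 plays C, Player 1's expected payoff is (1/6)·(-3) + (1/2)·11 + (1/3)·5 = 20/3.
If Player 2 plays R, Player 1's expected payoff is (1/6)·(-1) + (1/2)·6 + (1/3)·12 = 41/6.
Player 2 minimizes Player 1's payoff; the smallest is 19/3, so the best response is L.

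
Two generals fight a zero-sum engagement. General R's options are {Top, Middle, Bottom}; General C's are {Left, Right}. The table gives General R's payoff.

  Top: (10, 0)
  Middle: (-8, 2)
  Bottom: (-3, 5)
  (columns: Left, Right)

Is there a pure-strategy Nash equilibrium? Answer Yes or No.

No

Row minima: Top → 0, Middle → -8, Bottom → -3; maximin = 0.
Column maxima: Left → 10, Right → 5; minimax = 5.
0 ≠ 5, so no pure-strategy equilibrium exists.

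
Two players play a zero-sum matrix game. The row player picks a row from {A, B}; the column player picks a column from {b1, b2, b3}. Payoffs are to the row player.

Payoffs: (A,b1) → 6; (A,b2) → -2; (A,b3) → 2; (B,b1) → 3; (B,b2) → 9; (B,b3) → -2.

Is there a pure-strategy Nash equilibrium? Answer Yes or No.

No

Row minima: A → -2, B → -2; maximin = -2.
Column maxima: b1 → 6, b2 → 9, b3 → 2; minimax = 2.
-2 ≠ 2, so no pure-strategy equilibrium exists.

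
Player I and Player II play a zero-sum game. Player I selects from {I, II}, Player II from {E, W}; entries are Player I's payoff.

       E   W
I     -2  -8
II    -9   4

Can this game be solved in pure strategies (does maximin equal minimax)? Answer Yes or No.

Row minima: I → -8, II → -9; maximin = -8.
Column maxima: E → -2, W → 4; minimax = -2.
-8 ≠ -2, so no pure-strategy equilibrium exists.

No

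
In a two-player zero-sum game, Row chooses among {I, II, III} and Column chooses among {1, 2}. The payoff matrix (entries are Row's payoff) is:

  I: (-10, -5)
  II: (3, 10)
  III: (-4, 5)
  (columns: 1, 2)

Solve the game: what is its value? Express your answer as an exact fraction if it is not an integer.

Row minima: I → -10, II → 3, III → -4; maximin = 3.
Column maxima: 1 → 3, 2 → 10; minimax = 3.
Since maximin = minimax = 3, there is a saddle point and the value is 3.

3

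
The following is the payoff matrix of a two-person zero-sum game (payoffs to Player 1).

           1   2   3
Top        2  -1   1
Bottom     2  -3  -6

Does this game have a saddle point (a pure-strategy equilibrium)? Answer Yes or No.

Yes

Row minima: Top → -1, Bottom → -6; maximin = -1.
Column maxima: 1 → 2, 2 → -1, 3 → 1; minimax = -1.
maximin = minimax = -1, so a saddle point exists.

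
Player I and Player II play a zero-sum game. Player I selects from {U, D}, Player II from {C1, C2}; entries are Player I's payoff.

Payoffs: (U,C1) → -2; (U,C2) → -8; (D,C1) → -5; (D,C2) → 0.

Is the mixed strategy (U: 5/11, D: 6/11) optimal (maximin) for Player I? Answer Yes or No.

Against C1 this mix gives (5/11)·(-2) + (6/11)·(-5) = -40/11.
Against C2 this mix gives (5/11)·(-8) + (6/11)·0 = -40/11.
All of Player II's active replies (C1, C2) yield -40/11, and no column does worse for Player I. The mix makes Player II indifferent and guarantees -40/11, so it is optimal.

Yes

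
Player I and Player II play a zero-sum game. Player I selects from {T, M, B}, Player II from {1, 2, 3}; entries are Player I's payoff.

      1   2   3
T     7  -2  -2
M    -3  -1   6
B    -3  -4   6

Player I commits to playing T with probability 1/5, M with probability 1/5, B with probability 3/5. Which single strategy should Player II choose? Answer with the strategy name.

2

If Player II plays 1, Player I's expected payoff is (1/5)·7 + (1/5)·(-3) + (3/5)·(-3) = -1.
If Player II plays 2, Player I's expected payoff is (1/5)·(-2) + (1/5)·(-1) + (3/5)·(-4) = -3.
If Player II plays 3, Player I's expected payoff is (1/5)·(-2) + (1/5)·6 + (3/5)·6 = 22/5.
Player II minimizes Player I's payoff; the smallest is -3, so the best response is 2.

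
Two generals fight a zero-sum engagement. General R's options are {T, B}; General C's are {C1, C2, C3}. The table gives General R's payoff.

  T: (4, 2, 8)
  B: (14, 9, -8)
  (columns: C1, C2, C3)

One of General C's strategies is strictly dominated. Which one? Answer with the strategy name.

C2 holds General R's payoff strictly below C1 in every row: 2 < 4, 9 < 14.
So C1 is strictly dominated for General C.

C1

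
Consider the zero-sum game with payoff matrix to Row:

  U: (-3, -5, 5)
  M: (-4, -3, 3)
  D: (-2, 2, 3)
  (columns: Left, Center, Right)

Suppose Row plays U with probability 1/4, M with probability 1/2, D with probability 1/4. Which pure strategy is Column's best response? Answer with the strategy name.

If Column plays Left, Row's expected payoff is (1/4)·(-3) + (1/2)·(-4) + (1/4)·(-2) = -13/4.
If Column plays Center, Row's expected payoff is (1/4)·(-5) + (1/2)·(-3) + (1/4)·2 = -9/4.
If Column plays Right, Row's expected payoff is (1/4)·5 + (1/2)·3 + (1/4)·3 = 7/2.
Column minimizes Row's payoff; the smallest is -13/4, so the best response is Left.

Left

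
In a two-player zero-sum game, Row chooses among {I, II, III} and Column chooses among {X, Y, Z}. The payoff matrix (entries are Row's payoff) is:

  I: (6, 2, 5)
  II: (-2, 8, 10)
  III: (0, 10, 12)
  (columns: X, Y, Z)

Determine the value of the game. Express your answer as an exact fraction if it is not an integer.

30/7

Row minima: I → 2, II → -2, III → 0; maximin = 2.
Column maxima: X → 6, Y → 10, Z → 12; minimax = 6.
2 ≠ 6, so there is no saddle point; optimal play is mixed.
II is strictly dominated by III, so Row never plays it.
Z is strictly dominated by Y (it gives Row strictly more in every row), so Column never plays it.
On the remaining 2×2 (I, III vs X, Y):
Let Row play I with probability p. Expected payoff against X: 6p + 0(1−p) = 6p; against Y: 2p + 10(1−p) = −8p + 10.
Setting these equal: 6p = −8p + 10 ⇒ 14p = 10 ⇒ p = 5/7, and the value is (6)·(5/7) = 30/7.
For Column: with q = P(X), equating I's and III's payoffs gives 4q + 2 = −10q + 10 ⇒ q = 4/7.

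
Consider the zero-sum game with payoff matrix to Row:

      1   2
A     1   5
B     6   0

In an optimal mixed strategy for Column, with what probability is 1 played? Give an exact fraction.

Row minima: A → 1, B → 0; maximin = 1.
Column maxima: 1 → 6, 2 → 5; minimax = 5.
1 ≠ 5, so there is no saddle point; optimal play is mixed.
Let Row play A with probability p. Expected payoff against 1: 1p + 6(1−p) = −5p + 6; against 2: 5p + 0(1−p) = 5p.
Setting these equal: −5p + 6 = 5p ⇒ −10p = -6 ⇒ p = 3/5, and the value is (-5)·(3/5) + 6 = 3.
For Column: with q = P(1), equating A's and B's payoffs gives −4q + 5 = 6q ⇒ q = 1/2.

1/2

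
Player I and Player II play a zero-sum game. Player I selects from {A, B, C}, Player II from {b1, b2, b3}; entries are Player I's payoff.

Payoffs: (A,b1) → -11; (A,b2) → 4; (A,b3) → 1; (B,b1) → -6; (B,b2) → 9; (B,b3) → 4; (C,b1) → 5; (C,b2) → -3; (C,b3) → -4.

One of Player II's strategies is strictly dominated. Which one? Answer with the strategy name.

b2

b3 holds Player I's payoff strictly below b2 in every row: 1 < 4, 4 < 9, -4 < -3.
So b2 is strictly dominated for Player II.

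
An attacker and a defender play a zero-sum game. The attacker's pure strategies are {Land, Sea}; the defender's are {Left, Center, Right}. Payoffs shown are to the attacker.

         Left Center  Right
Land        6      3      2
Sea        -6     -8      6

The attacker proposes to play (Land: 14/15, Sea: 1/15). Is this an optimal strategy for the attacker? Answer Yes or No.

Yes

Against Left this mix gives (14/15)·6 + (1/15)·(-6) = 26/5.
Against Center this mix gives (14/15)·3 + (1/15)·(-8) = 34/15.
Against Right this mix gives (14/15)·2 + (1/15)·6 = 34/15.
All of the defender's active replies (Center, Right) yield 34/15, and no column does worse for the attacker. The mix makes the defender indifferent and guarantees 34/15, so it is optimal.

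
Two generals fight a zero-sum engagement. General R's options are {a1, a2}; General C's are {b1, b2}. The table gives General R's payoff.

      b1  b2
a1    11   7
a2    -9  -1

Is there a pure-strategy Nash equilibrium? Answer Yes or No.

Row minima: a1 → 7, a2 → -9; maximin = 7.
Column maxima: b1 → 11, b2 → 7; minimax = 7.
maximin = minimax = 7, so a saddle point exists.

Yes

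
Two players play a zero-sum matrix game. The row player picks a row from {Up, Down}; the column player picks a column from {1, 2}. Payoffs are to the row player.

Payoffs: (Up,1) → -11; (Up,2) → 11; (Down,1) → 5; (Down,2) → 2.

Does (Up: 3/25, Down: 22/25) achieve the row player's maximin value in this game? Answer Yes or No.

Yes

Against 1 this mix gives (3/25)·(-11) + (22/25)·5 = 77/25.
Against 2 this mix gives (3/25)·11 + (22/25)·2 = 77/25.
All of the column player's active replies (1, 2) yield 77/25, and no column does worse for the row player. The mix makes the column player indifferent and guarantees 77/25, so it is optimal.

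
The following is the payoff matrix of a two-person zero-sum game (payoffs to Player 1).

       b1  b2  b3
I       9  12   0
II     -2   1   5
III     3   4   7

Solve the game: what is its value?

Row minima: I → 0, II → -2, III → 3; maximin = 3.
Column maxima: b1 → 9, b2 → 12, b3 → 7; minimax = 7.
3 ≠ 7, so there is no saddle point; optimal play is mixed.
II is strictly dominated by III, so Player 1 never plays it.
b2 is strictly dominated by b1 (it gives Player 1 strictly more in every row), so Player 2 never plays it.
On the remaining 2×2 (I, III vs b1, b3):
Let Player 1 play I with probability p. Expected payoff against b1: 9p + 3(1−p) = 6p + 3; against b3: 0p + 7(1−p) = −7p + 7.
Setting these equal: 6p + 3 = −7p + 7 ⇒ 13p = 4 ⇒ p = 4/13, and the value is (6)·(4/13) + 3 = 63/13.
For Player 2: with q = P(b1), equating I's and III's payoffs gives 9q = −4q + 7 ⇒ q = 7/13.

63/13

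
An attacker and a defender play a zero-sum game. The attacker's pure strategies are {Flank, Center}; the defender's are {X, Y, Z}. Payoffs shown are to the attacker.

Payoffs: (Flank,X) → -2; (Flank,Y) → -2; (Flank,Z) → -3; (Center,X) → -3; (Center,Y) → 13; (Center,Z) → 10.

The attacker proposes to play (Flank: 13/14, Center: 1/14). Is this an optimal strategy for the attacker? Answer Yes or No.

Yes

Against X this mix gives (13/14)·(-2) + (1/14)·(-3) = -29/14.
Against Y this mix gives (13/14)·(-2) + (1/14)·13 = -13/14.
Against Z this mix gives (13/14)·(-3) + (1/14)·10 = -29/14.
All of the defender's active replies (X, Z) yield -29/14, and no column does worse for the attacker. The mix makes the defender indifferent and guarantees -29/14, so it is optimal.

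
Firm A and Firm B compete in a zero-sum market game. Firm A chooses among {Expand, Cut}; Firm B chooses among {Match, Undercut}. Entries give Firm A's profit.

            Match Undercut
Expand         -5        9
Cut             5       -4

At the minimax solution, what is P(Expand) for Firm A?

9/23

Row minima: Expand → -5, Cut → -4; maximin = -4.
Column maxima: Match → 5, Undercut → 9; minimax = 5.
-4 ≠ 5, so there is no saddle point; optimal play is mixed.
Let Firm A play Expand with probability p. Expected payoff against Match: (-5)p + 5(1−p) = −10p + 5; against Undercut: 9p + (-4)(1−p) = 13p − 4.
Setting these equal: −10p + 5 = 13p − 4 ⇒ −23p = -9 ⇒ p = 9/23, and the value is (-10)·(9/23) + 5 = 25/23.
For Firm B: with q = P(Match), equating Expand's and Cut's payoffs gives −14q + 9 = 9q − 4 ⇒ q = 13/23.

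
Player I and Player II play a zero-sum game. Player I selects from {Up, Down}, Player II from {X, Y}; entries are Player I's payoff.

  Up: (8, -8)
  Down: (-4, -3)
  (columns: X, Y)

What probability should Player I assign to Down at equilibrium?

16/17

Row minima: Up → -8, Down → -4; maximin = -4.
Column maxima: X → 8, Y → -3; minimax = -3.
-4 ≠ -3, so there is no saddle point; optimal play is mixed.
Let Player I play Up with probability p. Expected payoff against X: 8p + (-4)(1−p) = 12p − 4; against Y: (-8)p + (-3)(1−p) = −5p − 3.
Setting these equal: 12p − 4 = −5p − 3 ⇒ 17p = 1 ⇒ p = 1/17, and the value is (12)·(1/17) − 4 = -56/17.
For Player II: with q = P(X), equating Up's and Down's payoffs gives 16q − 8 = −q − 3 ⇒ q = 5/17.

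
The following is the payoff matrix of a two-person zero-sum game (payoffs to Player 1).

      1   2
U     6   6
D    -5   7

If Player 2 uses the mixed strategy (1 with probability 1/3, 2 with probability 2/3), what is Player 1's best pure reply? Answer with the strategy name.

U

Expected payoff of U: (1/3)·6 + (2/3)·6 = 6.
Expected payoff of D: (1/3)·(-5) + (2/3)·7 = 3.
The largest is 6, so Player 1's best response is U.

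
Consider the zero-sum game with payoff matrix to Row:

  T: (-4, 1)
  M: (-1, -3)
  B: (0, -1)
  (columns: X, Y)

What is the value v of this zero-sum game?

Row minima: T → -4, M → -3, B → -1; maximin = -1.
Column maxima: X → 0, Y → 1; minimax = 0.
-1 ≠ 0, so there is no saddle point; optimal play is mixed.
M is strictly dominated by B, so Row never plays it.
On the remaining 2×2 (T, B vs X, Y):
Let Row play T with probability p. Expected payoff against X: (-4)p + 0(1−p) = −4p; against Y: 1p + (-1)(1−p) = 2p − 1.
Setting these equal: −4p = 2p − 1 ⇒ −6p = -1 ⇒ p = 1/6, and the value is (-4)·(1/6) = -2/3.
For Column: with q = P(X), equating T's and B's payoffs gives −5q + 1 = q − 1 ⇒ q = 1/3.

-2/3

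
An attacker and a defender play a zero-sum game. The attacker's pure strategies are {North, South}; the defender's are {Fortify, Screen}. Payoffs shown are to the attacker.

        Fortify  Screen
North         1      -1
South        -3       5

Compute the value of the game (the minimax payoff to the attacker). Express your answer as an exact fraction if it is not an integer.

Row minima: North → -1, South → -3; maximin = -1.
Column maxima: Fortify → 1, Screen → 5; minimax = 1.
-1 ≠ 1, so there is no saddle point; optimal play is mixed.
Let the attacker play North with probability p. Expected payoff against Fortify: 1p + (-3)(1−p) = 4p − 3; against Screen: (-1)p + 5(1−p) = −6p + 5.
Setting these equal: 4p − 3 = −6p + 5 ⇒ 10p = 8 ⇒ p = 4/5, and the value is (4)·(4/5) − 3 = 1/5.
For the defender: with q = P(Fortify), equating North's and South's payoffs gives 2q − 1 = −8q + 5 ⇒ q = 3/5.

1/5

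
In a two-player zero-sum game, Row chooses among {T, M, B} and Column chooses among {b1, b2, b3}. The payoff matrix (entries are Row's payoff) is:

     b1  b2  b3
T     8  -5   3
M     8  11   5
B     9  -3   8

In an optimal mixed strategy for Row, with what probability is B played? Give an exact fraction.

Row minima: T → -5, M → 5, B → -3; maximin = 5.
Column maxima: b1 → 9, b2 → 11, b3 → 8; minimax = 8.
5 ≠ 8, so there is no saddle point; optimal play is mixed.
T is strictly dominated by B, so Row never plays it.
b1 is strictly dominated by b3 (it gives Row strictly more in every row), so Column never plays it.
On the remaining 2×2 (M, B vs b2, b3):
Let Row play M with probability p. Expected payoff against b2: 11p + (-3)(1−p) = 14p − 3; against b3: 5p + 8(1−p) = −3p + 8.
Setting these equal: 14p − 3 = −3p + 8 ⇒ 17p = 11 ⇒ p = 11/17, and the value is (14)·(11/17) − 3 = 103/17.
For Column: with q = P(b2), equating M's and B's payoffs gives 6q + 5 = −11q + 8 ⇒ q = 3/17.

6/17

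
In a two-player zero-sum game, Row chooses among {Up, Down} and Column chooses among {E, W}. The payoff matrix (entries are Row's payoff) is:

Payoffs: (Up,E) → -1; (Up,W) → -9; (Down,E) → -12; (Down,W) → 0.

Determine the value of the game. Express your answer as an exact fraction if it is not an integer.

Row minima: Up → -9, Down → -12; maximin = -9.
Column maxima: E → -1, W → 0; minimax = -1.
-9 ≠ -1, so there is no saddle point; optimal play is mixed.
Let Row play Up with probability p. Expected payoff against E: (-1)p + (-12)(1−p) = 11p − 12; against W: (-9)p + 0(1−p) = −9p.
Setting these equal: 11p − 12 = −9p ⇒ 20p = 12 ⇒ p = 3/5, and the value is (11)·(3/5) − 12 = -27/5.
For Column: with q = P(E), equating Up's and Down's payoffs gives 8q − 9 = −12q ⇒ q = 9/20.

-27/5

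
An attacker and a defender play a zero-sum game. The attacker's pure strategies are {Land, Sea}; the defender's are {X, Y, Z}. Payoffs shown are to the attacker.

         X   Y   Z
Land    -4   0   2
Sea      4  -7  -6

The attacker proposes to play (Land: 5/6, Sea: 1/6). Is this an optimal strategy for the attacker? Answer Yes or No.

Against X this mix gives (5/6)·(-4) + (1/6)·4 = -8/3.
Against Y this mix gives (5/6)·0 + (1/6)·(-7) = -7/6.
Against Z this mix gives (5/6)·2 + (1/6)·(-6) = 2/3.
The defender will play X, holding the attacker to -8/3. Shifting weight toward the row that does better against X would raise this floor (the equalizing mix achieves -28/15 against both X and Y), so the proposed strategy is not optimal.

No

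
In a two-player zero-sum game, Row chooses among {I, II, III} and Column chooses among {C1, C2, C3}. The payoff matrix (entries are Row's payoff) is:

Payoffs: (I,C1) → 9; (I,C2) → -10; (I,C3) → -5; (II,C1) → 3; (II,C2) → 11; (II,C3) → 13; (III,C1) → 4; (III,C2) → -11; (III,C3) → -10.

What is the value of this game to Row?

Row minima: I → -10, II → 3, III → -11; maximin = 3.
Column maxima: C1 → 9, C2 → 11, C3 → 13; minimax = 9.
3 ≠ 9, so there is no saddle point; optimal play is mixed.
III is strictly dominated by I, so Row never plays it.
C3 is strictly dominated by C2 (it gives Row strictly more in every row), so Column never plays it.
On the remaining 2×2 (I, II vs C1, C2):
Let Row play I with probability p. Expected payoff against C1: 9p + 3(1−p) = 6p + 3; against C2: (-10)p + 11(1−p) = −21p + 11.
Setting these equal: 6p + 3 = −21p + 11 ⇒ 27p = 8 ⇒ p = 8/27, and the value is (6)·(8/27) + 3 = 43/9.
For Column: with q = P(C1), equating I's and II's payoffs gives 19q − 10 = −8q + 11 ⇒ q = 7/9.

43/9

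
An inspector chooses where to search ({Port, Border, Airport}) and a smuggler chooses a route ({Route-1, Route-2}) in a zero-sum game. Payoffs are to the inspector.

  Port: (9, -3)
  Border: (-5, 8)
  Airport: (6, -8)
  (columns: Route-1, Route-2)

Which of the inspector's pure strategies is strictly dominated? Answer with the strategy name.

Airport

Port gives a strictly higher payoff than Airport against every column: 9 > 6, -3 > -8.
So Airport is strictly dominated and the inspector never plays it.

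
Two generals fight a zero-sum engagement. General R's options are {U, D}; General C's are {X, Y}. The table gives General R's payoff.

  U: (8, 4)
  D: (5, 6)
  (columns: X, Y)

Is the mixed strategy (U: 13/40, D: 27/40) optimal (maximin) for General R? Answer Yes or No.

Against X this mix gives (13/40)·8 + (27/40)·5 = 239/40.
Against Y this mix gives (13/40)·4 + (27/40)·6 = 107/20.
General C will play Y, holding General R to 107/20. Shifting weight toward the row that does better against Y would raise this floor (the equalizing mix achieves 28/5 against both Y and X), so the proposed strategy is not optimal.

No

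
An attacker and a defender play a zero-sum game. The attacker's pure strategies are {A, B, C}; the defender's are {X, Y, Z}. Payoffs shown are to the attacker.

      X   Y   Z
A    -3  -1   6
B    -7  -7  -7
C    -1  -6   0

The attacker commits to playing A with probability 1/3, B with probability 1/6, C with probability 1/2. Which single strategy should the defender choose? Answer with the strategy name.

Y

If the defender plays X, the attacker's expected payoff is (1/3)·(-3) + (1/6)·(-7) + (1/2)·(-1) = -8/3.
If the defender plays Y, the attacker's expected payoff is (1/3)·(-1) + (1/6)·(-7) + (1/2)·(-6) = -9/2.
If the defender plays Z, the attacker's expected payoff is (1/3)·6 + (1/6)·(-7) + (1/2)·0 = 5/6.
The defender minimizes the attacker's payoff; the smallest is -9/2, so the best response is Y.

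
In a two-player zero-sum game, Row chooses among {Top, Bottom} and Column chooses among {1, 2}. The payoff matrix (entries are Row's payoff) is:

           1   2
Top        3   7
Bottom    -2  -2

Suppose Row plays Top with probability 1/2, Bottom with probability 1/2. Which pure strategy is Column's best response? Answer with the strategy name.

If Column plays 1, Row's expected payoff is (1/2)·3 + (1/2)·(-2) = 1/2.
If Column plays 2, Row's expected payoff is (1/2)·7 + (1/2)·(-2) = 5/2.
Column minimizes Row's payoff; the smallest is 1/2, so the best response is 1.

1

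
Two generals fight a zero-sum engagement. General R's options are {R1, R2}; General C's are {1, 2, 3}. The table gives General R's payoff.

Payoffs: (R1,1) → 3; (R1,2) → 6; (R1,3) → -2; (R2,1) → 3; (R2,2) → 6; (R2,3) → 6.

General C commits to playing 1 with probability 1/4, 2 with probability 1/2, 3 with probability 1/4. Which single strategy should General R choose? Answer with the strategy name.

Expected payoff of R1: (1/4)·3 + (1/2)·6 + (1/4)·(-2) = 13/4.
Expected payoff of R2: (1/4)·3 + (1/2)·6 + (1/4)·6 = 21/4.
The largest is 21/4, so General R's best response is R2.

R2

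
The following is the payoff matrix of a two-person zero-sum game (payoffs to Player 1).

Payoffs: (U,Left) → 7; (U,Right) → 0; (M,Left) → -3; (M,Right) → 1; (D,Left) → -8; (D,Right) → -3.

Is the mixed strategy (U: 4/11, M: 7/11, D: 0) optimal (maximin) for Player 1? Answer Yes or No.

Against Left this mix gives (4/11)·7 + (7/11)·(-3) = 7/11.
Against Right this mix gives (4/11)·0 + (7/11)·1 = 7/11.
All of Player 2's active replies (Left, Right) yield 7/11, and no column does worse for Player 1. The mix makes Player 2 indifferent and guarantees 7/11, so it is optimal.

Yes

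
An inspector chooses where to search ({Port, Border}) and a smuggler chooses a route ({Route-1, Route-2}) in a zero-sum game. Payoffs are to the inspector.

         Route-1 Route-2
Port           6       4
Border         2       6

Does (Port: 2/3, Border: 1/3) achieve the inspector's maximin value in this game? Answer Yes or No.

Yes

Against Route-1 this mix gives (2/3)·6 + (1/3)·2 = 14/3.
Against Route-2 this mix gives (2/3)·4 + (1/3)·6 = 14/3.
All of the smuggler's active replies (Route-1, Route-2) yield 14/3, and no column does worse for the inspector. The mix makes the smuggler indifferent and guarantees 14/3, so it is optimal.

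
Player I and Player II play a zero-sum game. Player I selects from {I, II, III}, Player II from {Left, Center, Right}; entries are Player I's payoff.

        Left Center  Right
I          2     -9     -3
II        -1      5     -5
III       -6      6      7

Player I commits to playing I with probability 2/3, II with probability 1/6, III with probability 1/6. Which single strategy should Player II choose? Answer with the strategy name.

Center

If Player II plays Left, Player I's expected payoff is (2/3)·2 + (1/6)·(-1) + (1/6)·(-6) = 1/6.
If Player II plays Center, Player I's expected payoff is (2/3)·(-9) + (1/6)·5 + (1/6)·6 = -25/6.
If Player II plays Right, Player I's expected payoff is (2/3)·(-3) + (1/6)·(-5) + (1/6)·7 = -5/3.
Player II minimizes Player I's payoff; the smallest is -25/6, so the best response is Center.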